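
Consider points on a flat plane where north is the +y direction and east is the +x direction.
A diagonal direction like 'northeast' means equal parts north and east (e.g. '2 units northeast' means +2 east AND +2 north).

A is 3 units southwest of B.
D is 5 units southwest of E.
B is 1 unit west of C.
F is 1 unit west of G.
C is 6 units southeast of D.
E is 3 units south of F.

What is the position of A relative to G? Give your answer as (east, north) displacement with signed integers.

Place G at the origin (east=0, north=0).
  F is 1 unit west of G: delta (east=-1, north=+0); F at (east=-1, north=0).
  E is 3 units south of F: delta (east=+0, north=-3); E at (east=-1, north=-3).
  D is 5 units southwest of E: delta (east=-5, north=-5); D at (east=-6, north=-8).
  C is 6 units southeast of D: delta (east=+6, north=-6); C at (east=0, north=-14).
  B is 1 unit west of C: delta (east=-1, north=+0); B at (east=-1, north=-14).
  A is 3 units southwest of B: delta (east=-3, north=-3); A at (east=-4, north=-17).
Therefore A relative to G: (east=-4, north=-17).

Answer: A is at (east=-4, north=-17) relative to G.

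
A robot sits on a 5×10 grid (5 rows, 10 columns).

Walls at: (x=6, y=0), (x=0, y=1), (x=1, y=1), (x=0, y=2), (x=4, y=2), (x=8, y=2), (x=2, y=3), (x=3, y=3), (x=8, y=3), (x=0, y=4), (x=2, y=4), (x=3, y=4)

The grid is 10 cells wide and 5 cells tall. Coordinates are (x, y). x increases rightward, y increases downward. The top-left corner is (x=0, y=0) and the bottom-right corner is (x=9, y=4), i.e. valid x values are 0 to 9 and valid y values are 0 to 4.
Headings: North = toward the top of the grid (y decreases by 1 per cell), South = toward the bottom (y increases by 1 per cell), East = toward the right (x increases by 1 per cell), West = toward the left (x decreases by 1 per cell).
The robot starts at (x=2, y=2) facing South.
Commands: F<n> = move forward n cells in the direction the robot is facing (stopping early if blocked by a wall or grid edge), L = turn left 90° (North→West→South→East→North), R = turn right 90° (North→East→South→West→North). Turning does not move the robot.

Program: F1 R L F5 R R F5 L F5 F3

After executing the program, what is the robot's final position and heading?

Answer: Final position: (x=0, y=0), facing West

Derivation:
Start: (x=2, y=2), facing South
  F1: move forward 0/1 (blocked), now at (x=2, y=2)
  R: turn right, now facing West
  L: turn left, now facing South
  F5: move forward 0/5 (blocked), now at (x=2, y=2)
  R: turn right, now facing West
  R: turn right, now facing North
  F5: move forward 2/5 (blocked), now at (x=2, y=0)
  L: turn left, now facing West
  F5: move forward 2/5 (blocked), now at (x=0, y=0)
  F3: move forward 0/3 (blocked), now at (x=0, y=0)
Final: (x=0, y=0), facing West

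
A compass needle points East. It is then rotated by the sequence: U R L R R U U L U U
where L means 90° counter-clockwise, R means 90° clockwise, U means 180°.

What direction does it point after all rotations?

Start: East
  U (U-turn (180°)) -> West
  R (right (90° clockwise)) -> North
  L (left (90° counter-clockwise)) -> West
  R (right (90° clockwise)) -> North
  R (right (90° clockwise)) -> East
  U (U-turn (180°)) -> West
  U (U-turn (180°)) -> East
  L (left (90° counter-clockwise)) -> North
  U (U-turn (180°)) -> South
  U (U-turn (180°)) -> North
Final: North

Answer: Final heading: North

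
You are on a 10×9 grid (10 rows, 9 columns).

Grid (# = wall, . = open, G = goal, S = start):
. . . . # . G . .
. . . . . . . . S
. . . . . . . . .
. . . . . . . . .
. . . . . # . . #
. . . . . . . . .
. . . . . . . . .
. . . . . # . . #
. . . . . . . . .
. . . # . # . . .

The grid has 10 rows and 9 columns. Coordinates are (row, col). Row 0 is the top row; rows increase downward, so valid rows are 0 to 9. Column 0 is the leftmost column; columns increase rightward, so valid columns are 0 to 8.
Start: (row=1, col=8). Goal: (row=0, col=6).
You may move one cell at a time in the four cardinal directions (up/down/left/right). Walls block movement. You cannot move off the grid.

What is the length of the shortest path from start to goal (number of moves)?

Answer: Shortest path length: 3

Derivation:
BFS from (row=1, col=8) until reaching (row=0, col=6):
  Distance 0: (row=1, col=8)
  Distance 1: (row=0, col=8), (row=1, col=7), (row=2, col=8)
  Distance 2: (row=0, col=7), (row=1, col=6), (row=2, col=7), (row=3, col=8)
  Distance 3: (row=0, col=6), (row=1, col=5), (row=2, col=6), (row=3, col=7)  <- goal reached here
One shortest path (3 moves): (row=1, col=8) -> (row=1, col=7) -> (row=1, col=6) -> (row=0, col=6)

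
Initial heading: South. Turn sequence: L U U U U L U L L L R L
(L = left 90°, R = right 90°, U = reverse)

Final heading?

Start: South
  L (left (90° counter-clockwise)) -> East
  U (U-turn (180°)) -> West
  U (U-turn (180°)) -> East
  U (U-turn (180°)) -> West
  U (U-turn (180°)) -> East
  L (left (90° counter-clockwise)) -> North
  U (U-turn (180°)) -> South
  L (left (90° counter-clockwise)) -> East
  L (left (90° counter-clockwise)) -> North
  L (left (90° counter-clockwise)) -> West
  R (right (90° clockwise)) -> North
  L (left (90° counter-clockwise)) -> West
Final: West

Answer: Final heading: West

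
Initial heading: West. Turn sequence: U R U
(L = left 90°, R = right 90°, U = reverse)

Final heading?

Start: West
  U (U-turn (180°)) -> East
  R (right (90° clockwise)) -> South
  U (U-turn (180°)) -> North
Final: North

Answer: Final heading: North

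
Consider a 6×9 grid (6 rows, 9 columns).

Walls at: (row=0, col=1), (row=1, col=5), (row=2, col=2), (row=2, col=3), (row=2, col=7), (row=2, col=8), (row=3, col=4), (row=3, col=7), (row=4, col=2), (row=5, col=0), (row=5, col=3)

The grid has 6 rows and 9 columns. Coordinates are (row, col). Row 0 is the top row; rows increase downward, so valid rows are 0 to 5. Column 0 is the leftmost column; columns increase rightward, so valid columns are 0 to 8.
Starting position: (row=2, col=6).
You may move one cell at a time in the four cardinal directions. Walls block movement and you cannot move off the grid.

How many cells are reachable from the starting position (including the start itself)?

Answer: Reachable cells: 43

Derivation:
BFS flood-fill from (row=2, col=6):
  Distance 0: (row=2, col=6)
  Distance 1: (row=1, col=6), (row=2, col=5), (row=3, col=6)
  Distance 2: (row=0, col=6), (row=1, col=7), (row=2, col=4), (row=3, col=5), (row=4, col=6)
  Distance 3: (row=0, col=5), (row=0, col=7), (row=1, col=4), (row=1, col=8), (row=4, col=5), (row=4, col=7), (row=5, col=6)
  Distance 4: (row=0, col=4), (row=0, col=8), (row=1, col=3), (row=4, col=4), (row=4, col=8), (row=5, col=5), (row=5, col=7)
  Distance 5: (row=0, col=3), (row=1, col=2), (row=3, col=8), (row=4, col=3), (row=5, col=4), (row=5, col=8)
  Distance 6: (row=0, col=2), (row=1, col=1), (row=3, col=3)
  Distance 7: (row=1, col=0), (row=2, col=1), (row=3, col=2)
  Distance 8: (row=0, col=0), (row=2, col=0), (row=3, col=1)
  Distance 9: (row=3, col=0), (row=4, col=1)
  Distance 10: (row=4, col=0), (row=5, col=1)
  Distance 11: (row=5, col=2)
Total reachable: 43 (grid has 43 open cells total)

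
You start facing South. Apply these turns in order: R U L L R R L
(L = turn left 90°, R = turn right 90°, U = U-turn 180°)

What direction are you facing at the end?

Start: South
  R (right (90° clockwise)) -> West
  U (U-turn (180°)) -> East
  L (left (90° counter-clockwise)) -> North
  L (left (90° counter-clockwise)) -> West
  R (right (90° clockwise)) -> North
  R (right (90° clockwise)) -> East
  L (left (90° counter-clockwise)) -> North
Final: North

Answer: Final heading: North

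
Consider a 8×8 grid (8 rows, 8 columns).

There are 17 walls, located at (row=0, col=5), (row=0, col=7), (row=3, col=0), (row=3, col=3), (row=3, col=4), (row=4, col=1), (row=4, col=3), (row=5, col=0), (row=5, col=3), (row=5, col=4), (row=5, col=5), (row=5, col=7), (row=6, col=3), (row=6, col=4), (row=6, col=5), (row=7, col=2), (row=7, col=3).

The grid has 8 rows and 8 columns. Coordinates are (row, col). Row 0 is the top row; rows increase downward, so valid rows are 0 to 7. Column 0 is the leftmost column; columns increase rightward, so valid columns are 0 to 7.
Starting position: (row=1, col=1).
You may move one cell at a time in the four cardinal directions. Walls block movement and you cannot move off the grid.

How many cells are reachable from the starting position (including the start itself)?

Answer: Reachable cells: 46

Derivation:
BFS flood-fill from (row=1, col=1):
  Distance 0: (row=1, col=1)
  Distance 1: (row=0, col=1), (row=1, col=0), (row=1, col=2), (row=2, col=1)
  Distance 2: (row=0, col=0), (row=0, col=2), (row=1, col=3), (row=2, col=0), (row=2, col=2), (row=3, col=1)
  Distance 3: (row=0, col=3), (row=1, col=4), (row=2, col=3), (row=3, col=2)
  Distance 4: (row=0, col=4), (row=1, col=5), (row=2, col=4), (row=4, col=2)
  Distance 5: (row=1, col=6), (row=2, col=5), (row=5, col=2)
  Distance 6: (row=0, col=6), (row=1, col=7), (row=2, col=6), (row=3, col=5), (row=5, col=1), (row=6, col=2)
  Distance 7: (row=2, col=7), (row=3, col=6), (row=4, col=5), (row=6, col=1)
  Distance 8: (row=3, col=7), (row=4, col=4), (row=4, col=6), (row=6, col=0), (row=7, col=1)
  Distance 9: (row=4, col=7), (row=5, col=6), (row=7, col=0)
  Distance 10: (row=6, col=6)
  Distance 11: (row=6, col=7), (row=7, col=6)
  Distance 12: (row=7, col=5), (row=7, col=7)
  Distance 13: (row=7, col=4)
Total reachable: 46 (grid has 47 open cells total)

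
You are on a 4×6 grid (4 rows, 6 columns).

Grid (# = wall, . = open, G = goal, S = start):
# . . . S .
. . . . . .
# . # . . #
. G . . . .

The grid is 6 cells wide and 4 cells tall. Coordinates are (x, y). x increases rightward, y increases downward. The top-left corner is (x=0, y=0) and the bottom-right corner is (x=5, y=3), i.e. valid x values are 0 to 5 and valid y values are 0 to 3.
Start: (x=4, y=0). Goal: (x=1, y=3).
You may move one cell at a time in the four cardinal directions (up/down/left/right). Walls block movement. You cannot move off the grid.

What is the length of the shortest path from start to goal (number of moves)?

BFS from (x=4, y=0) until reaching (x=1, y=3):
  Distance 0: (x=4, y=0)
  Distance 1: (x=3, y=0), (x=5, y=0), (x=4, y=1)
  Distance 2: (x=2, y=0), (x=3, y=1), (x=5, y=1), (x=4, y=2)
  Distance 3: (x=1, y=0), (x=2, y=1), (x=3, y=2), (x=4, y=3)
  Distance 4: (x=1, y=1), (x=3, y=3), (x=5, y=3)
  Distance 5: (x=0, y=1), (x=1, y=2), (x=2, y=3)
  Distance 6: (x=1, y=3)  <- goal reached here
One shortest path (6 moves): (x=4, y=0) -> (x=3, y=0) -> (x=2, y=0) -> (x=1, y=0) -> (x=1, y=1) -> (x=1, y=2) -> (x=1, y=3)

Answer: Shortest path length: 6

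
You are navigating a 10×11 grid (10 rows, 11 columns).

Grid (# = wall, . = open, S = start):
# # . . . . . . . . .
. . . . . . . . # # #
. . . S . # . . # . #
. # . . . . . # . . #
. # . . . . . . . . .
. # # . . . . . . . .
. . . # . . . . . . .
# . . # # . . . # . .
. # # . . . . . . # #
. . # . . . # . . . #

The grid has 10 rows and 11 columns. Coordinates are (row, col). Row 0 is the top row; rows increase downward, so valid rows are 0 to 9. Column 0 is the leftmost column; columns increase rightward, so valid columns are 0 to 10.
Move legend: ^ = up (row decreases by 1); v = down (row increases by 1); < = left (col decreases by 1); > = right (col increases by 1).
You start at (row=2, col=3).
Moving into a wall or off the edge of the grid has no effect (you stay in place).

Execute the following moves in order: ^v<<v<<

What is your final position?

Answer: Final position: (row=2, col=0)

Derivation:
Start: (row=2, col=3)
  ^ (up): (row=2, col=3) -> (row=1, col=3)
  v (down): (row=1, col=3) -> (row=2, col=3)
  < (left): (row=2, col=3) -> (row=2, col=2)
  < (left): (row=2, col=2) -> (row=2, col=1)
  v (down): blocked, stay at (row=2, col=1)
  < (left): (row=2, col=1) -> (row=2, col=0)
  < (left): blocked, stay at (row=2, col=0)
Final: (row=2, col=0)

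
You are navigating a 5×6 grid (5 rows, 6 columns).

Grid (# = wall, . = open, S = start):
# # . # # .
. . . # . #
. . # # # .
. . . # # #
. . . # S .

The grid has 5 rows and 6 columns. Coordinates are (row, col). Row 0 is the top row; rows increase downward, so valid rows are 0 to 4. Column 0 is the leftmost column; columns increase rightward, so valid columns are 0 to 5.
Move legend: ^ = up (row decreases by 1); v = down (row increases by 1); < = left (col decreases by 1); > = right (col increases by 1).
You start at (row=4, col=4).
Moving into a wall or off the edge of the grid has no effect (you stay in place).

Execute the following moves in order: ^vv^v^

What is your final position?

Start: (row=4, col=4)
  ^ (up): blocked, stay at (row=4, col=4)
  v (down): blocked, stay at (row=4, col=4)
  v (down): blocked, stay at (row=4, col=4)
  ^ (up): blocked, stay at (row=4, col=4)
  v (down): blocked, stay at (row=4, col=4)
  ^ (up): blocked, stay at (row=4, col=4)
Final: (row=4, col=4)

Answer: Final position: (row=4, col=4)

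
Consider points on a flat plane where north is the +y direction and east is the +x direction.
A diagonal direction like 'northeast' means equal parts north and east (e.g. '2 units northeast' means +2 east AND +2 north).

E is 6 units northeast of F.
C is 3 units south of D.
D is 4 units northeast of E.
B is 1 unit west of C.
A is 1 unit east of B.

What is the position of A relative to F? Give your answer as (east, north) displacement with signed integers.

Place F at the origin (east=0, north=0).
  E is 6 units northeast of F: delta (east=+6, north=+6); E at (east=6, north=6).
  D is 4 units northeast of E: delta (east=+4, north=+4); D at (east=10, north=10).
  C is 3 units south of D: delta (east=+0, north=-3); C at (east=10, north=7).
  B is 1 unit west of C: delta (east=-1, north=+0); B at (east=9, north=7).
  A is 1 unit east of B: delta (east=+1, north=+0); A at (east=10, north=7).
Therefore A relative to F: (east=10, north=7).

Answer: A is at (east=10, north=7) relative to F.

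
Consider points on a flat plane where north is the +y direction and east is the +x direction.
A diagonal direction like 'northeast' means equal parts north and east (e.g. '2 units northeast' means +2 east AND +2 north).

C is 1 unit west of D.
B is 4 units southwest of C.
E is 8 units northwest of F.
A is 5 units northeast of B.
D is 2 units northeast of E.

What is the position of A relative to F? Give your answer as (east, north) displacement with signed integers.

Answer: A is at (east=-6, north=11) relative to F.

Derivation:
Place F at the origin (east=0, north=0).
  E is 8 units northwest of F: delta (east=-8, north=+8); E at (east=-8, north=8).
  D is 2 units northeast of E: delta (east=+2, north=+2); D at (east=-6, north=10).
  C is 1 unit west of D: delta (east=-1, north=+0); C at (east=-7, north=10).
  B is 4 units southwest of C: delta (east=-4, north=-4); B at (east=-11, north=6).
  A is 5 units northeast of B: delta (east=+5, north=+5); A at (east=-6, north=11).
Therefore A relative to F: (east=-6, north=11).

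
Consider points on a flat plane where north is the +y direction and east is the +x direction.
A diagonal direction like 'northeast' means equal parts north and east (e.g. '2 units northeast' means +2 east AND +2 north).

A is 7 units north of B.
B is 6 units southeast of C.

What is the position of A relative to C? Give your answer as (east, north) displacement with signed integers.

Place C at the origin (east=0, north=0).
  B is 6 units southeast of C: delta (east=+6, north=-6); B at (east=6, north=-6).
  A is 7 units north of B: delta (east=+0, north=+7); A at (east=6, north=1).
Therefore A relative to C: (east=6, north=1).

Answer: A is at (east=6, north=1) relative to C.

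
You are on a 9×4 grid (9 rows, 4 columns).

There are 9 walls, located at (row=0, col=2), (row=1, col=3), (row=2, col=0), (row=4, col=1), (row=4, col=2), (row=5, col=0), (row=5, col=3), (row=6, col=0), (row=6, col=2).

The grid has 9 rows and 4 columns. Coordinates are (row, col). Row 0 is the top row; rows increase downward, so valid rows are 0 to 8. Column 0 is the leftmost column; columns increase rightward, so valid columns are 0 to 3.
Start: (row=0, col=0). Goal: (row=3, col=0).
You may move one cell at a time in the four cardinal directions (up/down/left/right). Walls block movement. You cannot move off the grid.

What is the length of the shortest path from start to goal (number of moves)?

BFS from (row=0, col=0) until reaching (row=3, col=0):
  Distance 0: (row=0, col=0)
  Distance 1: (row=0, col=1), (row=1, col=0)
  Distance 2: (row=1, col=1)
  Distance 3: (row=1, col=2), (row=2, col=1)
  Distance 4: (row=2, col=2), (row=3, col=1)
  Distance 5: (row=2, col=3), (row=3, col=0), (row=3, col=2)  <- goal reached here
One shortest path (5 moves): (row=0, col=0) -> (row=0, col=1) -> (row=1, col=1) -> (row=2, col=1) -> (row=3, col=1) -> (row=3, col=0)

Answer: Shortest path length: 5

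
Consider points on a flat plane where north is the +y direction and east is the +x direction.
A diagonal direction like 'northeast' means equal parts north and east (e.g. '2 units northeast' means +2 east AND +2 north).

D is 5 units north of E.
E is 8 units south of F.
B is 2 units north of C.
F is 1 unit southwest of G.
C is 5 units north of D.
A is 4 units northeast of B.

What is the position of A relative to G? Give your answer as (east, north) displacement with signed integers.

Answer: A is at (east=3, north=7) relative to G.

Derivation:
Place G at the origin (east=0, north=0).
  F is 1 unit southwest of G: delta (east=-1, north=-1); F at (east=-1, north=-1).
  E is 8 units south of F: delta (east=+0, north=-8); E at (east=-1, north=-9).
  D is 5 units north of E: delta (east=+0, north=+5); D at (east=-1, north=-4).
  C is 5 units north of D: delta (east=+0, north=+5); C at (east=-1, north=1).
  B is 2 units north of C: delta (east=+0, north=+2); B at (east=-1, north=3).
  A is 4 units northeast of B: delta (east=+4, north=+4); A at (east=3, north=7).
Therefore A relative to G: (east=3, north=7).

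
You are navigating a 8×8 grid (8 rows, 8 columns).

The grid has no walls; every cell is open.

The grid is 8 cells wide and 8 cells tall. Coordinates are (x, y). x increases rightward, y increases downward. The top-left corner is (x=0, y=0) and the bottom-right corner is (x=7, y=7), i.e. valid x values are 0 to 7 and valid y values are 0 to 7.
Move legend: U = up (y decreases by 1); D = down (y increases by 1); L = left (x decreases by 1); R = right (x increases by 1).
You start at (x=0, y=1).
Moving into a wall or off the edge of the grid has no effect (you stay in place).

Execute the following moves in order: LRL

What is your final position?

Start: (x=0, y=1)
  L (left): blocked, stay at (x=0, y=1)
  R (right): (x=0, y=1) -> (x=1, y=1)
  L (left): (x=1, y=1) -> (x=0, y=1)
Final: (x=0, y=1)

Answer: Final position: (x=0, y=1)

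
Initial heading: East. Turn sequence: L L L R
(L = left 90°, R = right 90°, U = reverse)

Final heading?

Start: East
  L (left (90° counter-clockwise)) -> North
  L (left (90° counter-clockwise)) -> West
  L (left (90° counter-clockwise)) -> South
  R (right (90° clockwise)) -> West
Final: West

Answer: Final heading: West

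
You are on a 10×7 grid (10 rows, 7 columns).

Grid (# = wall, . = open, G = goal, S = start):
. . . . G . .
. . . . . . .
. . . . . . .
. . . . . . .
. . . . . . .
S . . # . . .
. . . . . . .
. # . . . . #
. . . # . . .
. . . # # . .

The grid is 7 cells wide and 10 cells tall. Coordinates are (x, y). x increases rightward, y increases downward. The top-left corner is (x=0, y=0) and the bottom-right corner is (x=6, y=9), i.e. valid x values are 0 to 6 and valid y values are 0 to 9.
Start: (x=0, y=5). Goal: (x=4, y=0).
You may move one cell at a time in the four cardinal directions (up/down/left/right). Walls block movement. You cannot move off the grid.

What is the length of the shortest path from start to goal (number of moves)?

BFS from (x=0, y=5) until reaching (x=4, y=0):
  Distance 0: (x=0, y=5)
  Distance 1: (x=0, y=4), (x=1, y=5), (x=0, y=6)
  Distance 2: (x=0, y=3), (x=1, y=4), (x=2, y=5), (x=1, y=6), (x=0, y=7)
  Distance 3: (x=0, y=2), (x=1, y=3), (x=2, y=4), (x=2, y=6), (x=0, y=8)
  Distance 4: (x=0, y=1), (x=1, y=2), (x=2, y=3), (x=3, y=4), (x=3, y=6), (x=2, y=7), (x=1, y=8), (x=0, y=9)
  Distance 5: (x=0, y=0), (x=1, y=1), (x=2, y=2), (x=3, y=3), (x=4, y=4), (x=4, y=6), (x=3, y=7), (x=2, y=8), (x=1, y=9)
  Distance 6: (x=1, y=0), (x=2, y=1), (x=3, y=2), (x=4, y=3), (x=5, y=4), (x=4, y=5), (x=5, y=6), (x=4, y=7), (x=2, y=9)
  Distance 7: (x=2, y=0), (x=3, y=1), (x=4, y=2), (x=5, y=3), (x=6, y=4), (x=5, y=5), (x=6, y=6), (x=5, y=7), (x=4, y=8)
  Distance 8: (x=3, y=0), (x=4, y=1), (x=5, y=2), (x=6, y=3), (x=6, y=5), (x=5, y=8)
  Distance 9: (x=4, y=0), (x=5, y=1), (x=6, y=2), (x=6, y=8), (x=5, y=9)  <- goal reached here
One shortest path (9 moves): (x=0, y=5) -> (x=1, y=5) -> (x=2, y=5) -> (x=2, y=4) -> (x=3, y=4) -> (x=4, y=4) -> (x=4, y=3) -> (x=4, y=2) -> (x=4, y=1) -> (x=4, y=0)

Answer: Shortest path length: 9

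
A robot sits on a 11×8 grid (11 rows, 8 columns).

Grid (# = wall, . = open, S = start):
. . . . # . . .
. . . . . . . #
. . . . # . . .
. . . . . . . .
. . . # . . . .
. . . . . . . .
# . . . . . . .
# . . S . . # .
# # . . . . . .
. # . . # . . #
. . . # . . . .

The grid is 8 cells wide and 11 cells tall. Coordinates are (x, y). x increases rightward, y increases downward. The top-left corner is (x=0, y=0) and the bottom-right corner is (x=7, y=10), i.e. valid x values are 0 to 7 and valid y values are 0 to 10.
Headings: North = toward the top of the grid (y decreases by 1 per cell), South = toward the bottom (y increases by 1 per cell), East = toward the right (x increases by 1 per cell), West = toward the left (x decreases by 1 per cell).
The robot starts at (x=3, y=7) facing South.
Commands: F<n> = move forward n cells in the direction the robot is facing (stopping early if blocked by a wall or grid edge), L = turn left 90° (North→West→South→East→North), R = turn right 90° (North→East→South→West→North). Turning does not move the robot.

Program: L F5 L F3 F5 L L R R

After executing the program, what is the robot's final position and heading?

Answer: Final position: (x=5, y=0), facing North

Derivation:
Start: (x=3, y=7), facing South
  L: turn left, now facing East
  F5: move forward 2/5 (blocked), now at (x=5, y=7)
  L: turn left, now facing North
  F3: move forward 3, now at (x=5, y=4)
  F5: move forward 4/5 (blocked), now at (x=5, y=0)
  L: turn left, now facing West
  L: turn left, now facing South
  R: turn right, now facing West
  R: turn right, now facing North
Final: (x=5, y=0), facing North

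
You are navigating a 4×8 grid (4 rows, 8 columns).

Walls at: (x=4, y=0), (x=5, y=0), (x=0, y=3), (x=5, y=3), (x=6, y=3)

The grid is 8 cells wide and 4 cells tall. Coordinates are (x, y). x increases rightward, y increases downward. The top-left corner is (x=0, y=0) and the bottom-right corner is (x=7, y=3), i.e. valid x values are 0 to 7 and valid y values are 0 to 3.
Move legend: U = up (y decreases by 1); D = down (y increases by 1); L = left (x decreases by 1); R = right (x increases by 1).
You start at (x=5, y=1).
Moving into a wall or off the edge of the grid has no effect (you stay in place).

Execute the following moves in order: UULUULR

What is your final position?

Start: (x=5, y=1)
  U (up): blocked, stay at (x=5, y=1)
  U (up): blocked, stay at (x=5, y=1)
  L (left): (x=5, y=1) -> (x=4, y=1)
  U (up): blocked, stay at (x=4, y=1)
  U (up): blocked, stay at (x=4, y=1)
  L (left): (x=4, y=1) -> (x=3, y=1)
  R (right): (x=3, y=1) -> (x=4, y=1)
Final: (x=4, y=1)

Answer: Final position: (x=4, y=1)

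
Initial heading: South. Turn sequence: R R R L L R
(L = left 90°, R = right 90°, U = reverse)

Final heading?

Start: South
  R (right (90° clockwise)) -> West
  R (right (90° clockwise)) -> North
  R (right (90° clockwise)) -> East
  L (left (90° counter-clockwise)) -> North
  L (left (90° counter-clockwise)) -> West
  R (right (90° clockwise)) -> North
Final: North

Answer: Final heading: North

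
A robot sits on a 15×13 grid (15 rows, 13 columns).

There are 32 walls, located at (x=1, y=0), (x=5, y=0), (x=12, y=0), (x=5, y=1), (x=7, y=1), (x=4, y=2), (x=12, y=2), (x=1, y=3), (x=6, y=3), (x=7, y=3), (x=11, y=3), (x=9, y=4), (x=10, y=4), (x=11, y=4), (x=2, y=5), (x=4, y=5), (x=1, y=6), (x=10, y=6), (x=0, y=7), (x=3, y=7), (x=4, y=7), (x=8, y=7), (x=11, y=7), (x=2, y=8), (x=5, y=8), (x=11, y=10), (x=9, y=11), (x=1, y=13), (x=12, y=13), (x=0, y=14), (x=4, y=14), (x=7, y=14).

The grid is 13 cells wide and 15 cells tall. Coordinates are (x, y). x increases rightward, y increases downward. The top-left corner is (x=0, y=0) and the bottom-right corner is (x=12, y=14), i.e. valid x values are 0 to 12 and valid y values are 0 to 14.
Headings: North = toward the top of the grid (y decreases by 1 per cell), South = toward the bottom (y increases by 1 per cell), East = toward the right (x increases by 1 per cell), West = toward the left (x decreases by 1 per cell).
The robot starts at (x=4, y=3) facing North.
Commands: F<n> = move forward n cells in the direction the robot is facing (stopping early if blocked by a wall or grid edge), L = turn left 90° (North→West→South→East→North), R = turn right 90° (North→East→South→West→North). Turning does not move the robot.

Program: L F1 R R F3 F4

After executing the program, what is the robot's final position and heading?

Answer: Final position: (x=5, y=3), facing East

Derivation:
Start: (x=4, y=3), facing North
  L: turn left, now facing West
  F1: move forward 1, now at (x=3, y=3)
  R: turn right, now facing North
  R: turn right, now facing East
  F3: move forward 2/3 (blocked), now at (x=5, y=3)
  F4: move forward 0/4 (blocked), now at (x=5, y=3)
Final: (x=5, y=3), facing East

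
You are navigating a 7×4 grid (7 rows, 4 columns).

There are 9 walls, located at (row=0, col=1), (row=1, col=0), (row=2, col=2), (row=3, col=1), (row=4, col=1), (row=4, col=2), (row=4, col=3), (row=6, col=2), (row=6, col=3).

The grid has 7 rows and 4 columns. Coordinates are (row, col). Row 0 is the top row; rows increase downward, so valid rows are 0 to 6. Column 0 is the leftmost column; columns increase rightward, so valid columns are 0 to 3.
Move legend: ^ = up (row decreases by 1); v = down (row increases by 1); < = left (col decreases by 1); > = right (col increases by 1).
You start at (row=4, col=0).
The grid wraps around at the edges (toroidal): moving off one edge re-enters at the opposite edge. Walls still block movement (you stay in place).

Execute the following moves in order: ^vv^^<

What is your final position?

Start: (row=4, col=0)
  ^ (up): (row=4, col=0) -> (row=3, col=0)
  v (down): (row=3, col=0) -> (row=4, col=0)
  v (down): (row=4, col=0) -> (row=5, col=0)
  ^ (up): (row=5, col=0) -> (row=4, col=0)
  ^ (up): (row=4, col=0) -> (row=3, col=0)
  < (left): (row=3, col=0) -> (row=3, col=3)
Final: (row=3, col=3)

Answer: Final position: (row=3, col=3)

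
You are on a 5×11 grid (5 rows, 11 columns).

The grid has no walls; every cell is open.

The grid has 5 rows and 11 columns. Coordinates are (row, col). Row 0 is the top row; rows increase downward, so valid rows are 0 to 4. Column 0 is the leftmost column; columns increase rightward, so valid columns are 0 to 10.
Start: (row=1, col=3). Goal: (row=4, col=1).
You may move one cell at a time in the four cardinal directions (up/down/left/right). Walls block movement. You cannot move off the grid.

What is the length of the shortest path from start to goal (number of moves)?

BFS from (row=1, col=3) until reaching (row=4, col=1):
  Distance 0: (row=1, col=3)
  Distance 1: (row=0, col=3), (row=1, col=2), (row=1, col=4), (row=2, col=3)
  Distance 2: (row=0, col=2), (row=0, col=4), (row=1, col=1), (row=1, col=5), (row=2, col=2), (row=2, col=4), (row=3, col=3)
  Distance 3: (row=0, col=1), (row=0, col=5), (row=1, col=0), (row=1, col=6), (row=2, col=1), (row=2, col=5), (row=3, col=2), (row=3, col=4), (row=4, col=3)
  Distance 4: (row=0, col=0), (row=0, col=6), (row=1, col=7), (row=2, col=0), (row=2, col=6), (row=3, col=1), (row=3, col=5), (row=4, col=2), (row=4, col=4)
  Distance 5: (row=0, col=7), (row=1, col=8), (row=2, col=7), (row=3, col=0), (row=3, col=6), (row=4, col=1), (row=4, col=5)  <- goal reached here
One shortest path (5 moves): (row=1, col=3) -> (row=1, col=2) -> (row=1, col=1) -> (row=2, col=1) -> (row=3, col=1) -> (row=4, col=1)

Answer: Shortest path length: 5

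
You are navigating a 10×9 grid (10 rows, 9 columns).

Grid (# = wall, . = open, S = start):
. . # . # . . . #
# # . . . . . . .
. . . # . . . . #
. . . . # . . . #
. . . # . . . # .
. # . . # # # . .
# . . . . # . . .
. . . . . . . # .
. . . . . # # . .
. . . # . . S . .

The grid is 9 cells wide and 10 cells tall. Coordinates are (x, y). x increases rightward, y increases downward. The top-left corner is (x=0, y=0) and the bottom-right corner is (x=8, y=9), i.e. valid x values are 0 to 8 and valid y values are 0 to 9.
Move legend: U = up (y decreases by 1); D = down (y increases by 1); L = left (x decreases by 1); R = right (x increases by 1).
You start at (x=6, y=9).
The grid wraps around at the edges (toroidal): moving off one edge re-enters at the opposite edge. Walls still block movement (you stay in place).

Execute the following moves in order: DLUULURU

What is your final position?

Answer: Final position: (x=4, y=7)

Derivation:
Start: (x=6, y=9)
  D (down): (x=6, y=9) -> (x=6, y=0)
  L (left): (x=6, y=0) -> (x=5, y=0)
  U (up): (x=5, y=0) -> (x=5, y=9)
  U (up): blocked, stay at (x=5, y=9)
  L (left): (x=5, y=9) -> (x=4, y=9)
  U (up): (x=4, y=9) -> (x=4, y=8)
  R (right): blocked, stay at (x=4, y=8)
  U (up): (x=4, y=8) -> (x=4, y=7)
Final: (x=4, y=7)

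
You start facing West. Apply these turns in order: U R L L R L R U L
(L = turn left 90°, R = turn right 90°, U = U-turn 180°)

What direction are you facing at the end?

Start: West
  U (U-turn (180°)) -> East
  R (right (90° clockwise)) -> South
  L (left (90° counter-clockwise)) -> East
  L (left (90° counter-clockwise)) -> North
  R (right (90° clockwise)) -> East
  L (left (90° counter-clockwise)) -> North
  R (right (90° clockwise)) -> East
  U (U-turn (180°)) -> West
  L (left (90° counter-clockwise)) -> South
Final: South

Answer: Final heading: South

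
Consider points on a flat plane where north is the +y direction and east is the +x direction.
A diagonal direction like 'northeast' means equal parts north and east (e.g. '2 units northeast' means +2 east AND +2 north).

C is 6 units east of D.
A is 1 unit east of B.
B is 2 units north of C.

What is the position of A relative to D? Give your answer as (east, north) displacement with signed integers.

Place D at the origin (east=0, north=0).
  C is 6 units east of D: delta (east=+6, north=+0); C at (east=6, north=0).
  B is 2 units north of C: delta (east=+0, north=+2); B at (east=6, north=2).
  A is 1 unit east of B: delta (east=+1, north=+0); A at (east=7, north=2).
Therefore A relative to D: (east=7, north=2).

Answer: A is at (east=7, north=2) relative to D.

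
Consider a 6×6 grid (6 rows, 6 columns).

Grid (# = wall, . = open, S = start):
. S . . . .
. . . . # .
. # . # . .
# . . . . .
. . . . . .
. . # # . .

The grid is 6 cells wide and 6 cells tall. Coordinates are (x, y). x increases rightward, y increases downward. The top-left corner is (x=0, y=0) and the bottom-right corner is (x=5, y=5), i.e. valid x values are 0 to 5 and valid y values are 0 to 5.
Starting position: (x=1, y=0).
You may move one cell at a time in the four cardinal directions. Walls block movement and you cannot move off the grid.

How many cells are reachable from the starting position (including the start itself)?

BFS flood-fill from (x=1, y=0):
  Distance 0: (x=1, y=0)
  Distance 1: (x=0, y=0), (x=2, y=0), (x=1, y=1)
  Distance 2: (x=3, y=0), (x=0, y=1), (x=2, y=1)
  Distance 3: (x=4, y=0), (x=3, y=1), (x=0, y=2), (x=2, y=2)
  Distance 4: (x=5, y=0), (x=2, y=3)
  Distance 5: (x=5, y=1), (x=1, y=3), (x=3, y=3), (x=2, y=4)
  Distance 6: (x=5, y=2), (x=4, y=3), (x=1, y=4), (x=3, y=4)
  Distance 7: (x=4, y=2), (x=5, y=3), (x=0, y=4), (x=4, y=4), (x=1, y=5)
  Distance 8: (x=5, y=4), (x=0, y=5), (x=4, y=5)
  Distance 9: (x=5, y=5)
Total reachable: 30 (grid has 30 open cells total)

Answer: Reachable cells: 30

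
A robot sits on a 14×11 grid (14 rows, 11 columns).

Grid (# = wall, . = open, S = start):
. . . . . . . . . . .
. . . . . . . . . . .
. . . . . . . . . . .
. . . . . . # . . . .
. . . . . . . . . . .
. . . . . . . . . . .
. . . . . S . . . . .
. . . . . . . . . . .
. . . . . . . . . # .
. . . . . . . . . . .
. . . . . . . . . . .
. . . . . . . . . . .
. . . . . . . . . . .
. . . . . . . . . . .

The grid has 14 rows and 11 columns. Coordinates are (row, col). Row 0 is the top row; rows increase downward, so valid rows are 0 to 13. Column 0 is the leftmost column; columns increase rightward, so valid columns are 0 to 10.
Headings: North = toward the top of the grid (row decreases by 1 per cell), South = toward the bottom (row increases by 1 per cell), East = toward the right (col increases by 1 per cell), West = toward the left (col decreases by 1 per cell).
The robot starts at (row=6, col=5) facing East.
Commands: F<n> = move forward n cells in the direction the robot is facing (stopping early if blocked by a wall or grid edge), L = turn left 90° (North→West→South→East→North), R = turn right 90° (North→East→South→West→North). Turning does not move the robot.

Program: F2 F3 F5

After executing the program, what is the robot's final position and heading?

Start: (row=6, col=5), facing East
  F2: move forward 2, now at (row=6, col=7)
  F3: move forward 3, now at (row=6, col=10)
  F5: move forward 0/5 (blocked), now at (row=6, col=10)
Final: (row=6, col=10), facing East

Answer: Final position: (row=6, col=10), facing East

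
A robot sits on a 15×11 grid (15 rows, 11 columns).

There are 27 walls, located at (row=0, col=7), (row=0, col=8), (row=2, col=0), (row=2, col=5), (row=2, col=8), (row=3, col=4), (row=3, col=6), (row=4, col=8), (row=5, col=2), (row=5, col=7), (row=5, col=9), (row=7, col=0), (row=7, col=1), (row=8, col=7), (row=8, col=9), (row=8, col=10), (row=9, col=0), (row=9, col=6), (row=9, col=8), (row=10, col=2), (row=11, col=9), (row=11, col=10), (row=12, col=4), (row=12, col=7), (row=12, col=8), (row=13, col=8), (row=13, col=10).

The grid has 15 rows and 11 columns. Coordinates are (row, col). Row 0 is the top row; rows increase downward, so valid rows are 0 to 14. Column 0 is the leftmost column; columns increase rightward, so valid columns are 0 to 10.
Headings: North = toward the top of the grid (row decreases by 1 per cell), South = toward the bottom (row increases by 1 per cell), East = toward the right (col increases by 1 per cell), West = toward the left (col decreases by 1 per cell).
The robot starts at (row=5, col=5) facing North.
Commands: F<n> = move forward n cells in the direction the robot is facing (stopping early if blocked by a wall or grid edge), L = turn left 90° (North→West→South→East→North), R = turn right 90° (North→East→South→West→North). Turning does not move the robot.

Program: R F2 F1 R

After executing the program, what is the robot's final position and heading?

Answer: Final position: (row=5, col=6), facing South

Derivation:
Start: (row=5, col=5), facing North
  R: turn right, now facing East
  F2: move forward 1/2 (blocked), now at (row=5, col=6)
  F1: move forward 0/1 (blocked), now at (row=5, col=6)
  R: turn right, now facing South
Final: (row=5, col=6), facing South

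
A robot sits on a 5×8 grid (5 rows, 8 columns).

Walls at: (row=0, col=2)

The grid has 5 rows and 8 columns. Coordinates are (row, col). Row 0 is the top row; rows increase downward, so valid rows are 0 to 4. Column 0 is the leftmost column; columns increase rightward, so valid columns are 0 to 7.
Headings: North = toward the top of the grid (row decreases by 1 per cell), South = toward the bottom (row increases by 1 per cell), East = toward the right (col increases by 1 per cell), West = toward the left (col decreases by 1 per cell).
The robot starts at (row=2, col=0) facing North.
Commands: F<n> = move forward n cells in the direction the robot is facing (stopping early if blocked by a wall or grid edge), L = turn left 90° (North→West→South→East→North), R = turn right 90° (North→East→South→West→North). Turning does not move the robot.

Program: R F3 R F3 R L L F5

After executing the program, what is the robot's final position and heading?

Start: (row=2, col=0), facing North
  R: turn right, now facing East
  F3: move forward 3, now at (row=2, col=3)
  R: turn right, now facing South
  F3: move forward 2/3 (blocked), now at (row=4, col=3)
  R: turn right, now facing West
  L: turn left, now facing South
  L: turn left, now facing East
  F5: move forward 4/5 (blocked), now at (row=4, col=7)
Final: (row=4, col=7), facing East

Answer: Final position: (row=4, col=7), facing East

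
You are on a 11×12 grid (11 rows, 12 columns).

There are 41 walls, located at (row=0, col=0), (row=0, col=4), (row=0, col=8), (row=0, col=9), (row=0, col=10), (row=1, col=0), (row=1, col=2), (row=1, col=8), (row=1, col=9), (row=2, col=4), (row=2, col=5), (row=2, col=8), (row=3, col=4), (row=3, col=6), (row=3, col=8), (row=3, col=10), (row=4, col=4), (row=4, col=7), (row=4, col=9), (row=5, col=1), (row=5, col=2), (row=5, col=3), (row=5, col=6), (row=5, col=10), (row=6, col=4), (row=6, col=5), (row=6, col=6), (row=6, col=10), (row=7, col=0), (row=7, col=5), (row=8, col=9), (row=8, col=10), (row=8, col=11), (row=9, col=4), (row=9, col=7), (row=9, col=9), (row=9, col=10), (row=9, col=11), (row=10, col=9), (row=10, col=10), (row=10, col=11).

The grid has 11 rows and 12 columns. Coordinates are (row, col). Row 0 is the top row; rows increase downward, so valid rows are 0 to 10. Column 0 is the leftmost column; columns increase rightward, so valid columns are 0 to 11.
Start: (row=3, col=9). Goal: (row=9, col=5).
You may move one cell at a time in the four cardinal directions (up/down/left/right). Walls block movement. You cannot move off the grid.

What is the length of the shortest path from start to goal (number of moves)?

BFS from (row=3, col=9) until reaching (row=9, col=5):
  Distance 0: (row=3, col=9)
  Distance 1: (row=2, col=9)
  Distance 2: (row=2, col=10)
  Distance 3: (row=1, col=10), (row=2, col=11)
  Distance 4: (row=1, col=11), (row=3, col=11)
  Distance 5: (row=0, col=11), (row=4, col=11)
  Distance 6: (row=4, col=10), (row=5, col=11)
  Distance 7: (row=6, col=11)
  Distance 8: (row=7, col=11)
  Distance 9: (row=7, col=10)
  Distance 10: (row=7, col=9)
  Distance 11: (row=6, col=9), (row=7, col=8)
  Distance 12: (row=5, col=9), (row=6, col=8), (row=7, col=7), (row=8, col=8)
  Distance 13: (row=5, col=8), (row=6, col=7), (row=7, col=6), (row=8, col=7), (row=9, col=8)
  Distance 14: (row=4, col=8), (row=5, col=7), (row=8, col=6), (row=10, col=8)
  Distance 15: (row=8, col=5), (row=9, col=6), (row=10, col=7)
  Distance 16: (row=8, col=4), (row=9, col=5), (row=10, col=6)  <- goal reached here
One shortest path (16 moves): (row=3, col=9) -> (row=2, col=9) -> (row=2, col=10) -> (row=2, col=11) -> (row=3, col=11) -> (row=4, col=11) -> (row=5, col=11) -> (row=6, col=11) -> (row=7, col=11) -> (row=7, col=10) -> (row=7, col=9) -> (row=7, col=8) -> (row=7, col=7) -> (row=7, col=6) -> (row=8, col=6) -> (row=8, col=5) -> (row=9, col=5)

Answer: Shortest path length: 16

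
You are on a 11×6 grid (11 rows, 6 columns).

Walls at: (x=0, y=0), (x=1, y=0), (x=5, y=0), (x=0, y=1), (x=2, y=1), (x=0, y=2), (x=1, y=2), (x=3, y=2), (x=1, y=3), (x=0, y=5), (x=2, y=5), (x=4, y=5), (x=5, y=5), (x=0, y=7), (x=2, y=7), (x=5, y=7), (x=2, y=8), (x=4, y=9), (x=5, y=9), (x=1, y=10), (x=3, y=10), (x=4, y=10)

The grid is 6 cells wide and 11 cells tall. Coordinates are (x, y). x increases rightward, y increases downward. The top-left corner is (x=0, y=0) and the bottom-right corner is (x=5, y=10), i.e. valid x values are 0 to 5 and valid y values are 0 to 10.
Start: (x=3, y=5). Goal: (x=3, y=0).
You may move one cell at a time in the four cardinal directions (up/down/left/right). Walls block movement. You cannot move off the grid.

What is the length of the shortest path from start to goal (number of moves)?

BFS from (x=3, y=5) until reaching (x=3, y=0):
  Distance 0: (x=3, y=5)
  Distance 1: (x=3, y=4), (x=3, y=6)
  Distance 2: (x=3, y=3), (x=2, y=4), (x=4, y=4), (x=2, y=6), (x=4, y=6), (x=3, y=7)
  Distance 3: (x=2, y=3), (x=4, y=3), (x=1, y=4), (x=5, y=4), (x=1, y=6), (x=5, y=6), (x=4, y=7), (x=3, y=8)
  Distance 4: (x=2, y=2), (x=4, y=2), (x=5, y=3), (x=0, y=4), (x=1, y=5), (x=0, y=6), (x=1, y=7), (x=4, y=8), (x=3, y=9)
  Distance 5: (x=4, y=1), (x=5, y=2), (x=0, y=3), (x=1, y=8), (x=5, y=8), (x=2, y=9)
  Distance 6: (x=4, y=0), (x=3, y=1), (x=5, y=1), (x=0, y=8), (x=1, y=9), (x=2, y=10)
  Distance 7: (x=3, y=0), (x=0, y=9)  <- goal reached here
One shortest path (7 moves): (x=3, y=5) -> (x=3, y=4) -> (x=4, y=4) -> (x=4, y=3) -> (x=4, y=2) -> (x=4, y=1) -> (x=3, y=1) -> (x=3, y=0)

Answer: Shortest path length: 7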